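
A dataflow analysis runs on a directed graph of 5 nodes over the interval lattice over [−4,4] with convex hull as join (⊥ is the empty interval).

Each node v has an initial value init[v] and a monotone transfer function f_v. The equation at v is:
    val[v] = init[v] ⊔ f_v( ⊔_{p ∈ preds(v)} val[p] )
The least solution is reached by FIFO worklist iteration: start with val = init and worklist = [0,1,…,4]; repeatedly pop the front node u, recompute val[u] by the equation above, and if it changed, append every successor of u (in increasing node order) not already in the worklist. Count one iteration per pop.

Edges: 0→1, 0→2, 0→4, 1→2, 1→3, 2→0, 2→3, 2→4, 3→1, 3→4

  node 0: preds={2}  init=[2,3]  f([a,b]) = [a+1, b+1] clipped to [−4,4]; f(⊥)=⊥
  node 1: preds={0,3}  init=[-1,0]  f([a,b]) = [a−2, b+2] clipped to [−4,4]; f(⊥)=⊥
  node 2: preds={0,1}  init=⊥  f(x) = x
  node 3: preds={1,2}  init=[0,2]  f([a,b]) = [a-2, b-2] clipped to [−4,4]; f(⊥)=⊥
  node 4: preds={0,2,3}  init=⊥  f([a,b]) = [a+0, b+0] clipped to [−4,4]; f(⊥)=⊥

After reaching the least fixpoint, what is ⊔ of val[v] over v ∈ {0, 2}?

[-4,4]

Iteration log — 14 steps:
  step 1. node 0  ⊔preds=⊥  new=[2,3]  stable
  step 2. node 1  ⊔preds=[0,3]  new=[-2,4]  old=[-1,0]  +wl: 
  step 3. node 2  ⊔preds=[-2,4]  new=[-2,4]  old=⊥  +wl: 0
  step 4. node 3  ⊔preds=[-2,4]  new=[-4,2]  old=[0,2]  +wl: 1
  step 5. node 4  ⊔preds=[-4,4]  new=[-4,4]  old=⊥  +wl: 
  step 6. node 0  ⊔preds=[-2,4]  new=[-1,4]  old=[2,3]  +wl: 2,4
  step 7. node 1  ⊔preds=[-4,4]  new=[-4,4]  old=[-2,4]  +wl: 3
  step 8. node 2  ⊔preds=[-4,4]  new=[-4,4]  old=[-2,4]  +wl: 0
  step 9. node 4  ⊔preds=[-4,4]  new=[-4,4]  stable
  step 10. node 3  ⊔preds=[-4,4]  new=[-4,2]  stable
  step 11. node 0  ⊔preds=[-4,4]  new=[-3,4]  old=[-1,4]  +wl: 1,2,4
  step 12. node 1  ⊔preds=[-4,4]  new=[-4,4]  stable
  step 13. node 2  ⊔preds=[-4,4]  new=[-4,4]  stable
  step 14. node 4  ⊔preds=[-4,4]  new=[-4,4]  stable

Least fixpoint reached:
  node 0: [-3,4]
  node 1: [-4,4]
  node 2: [-4,4]
  node 3: [-4,2]
  node 4: [-4,4]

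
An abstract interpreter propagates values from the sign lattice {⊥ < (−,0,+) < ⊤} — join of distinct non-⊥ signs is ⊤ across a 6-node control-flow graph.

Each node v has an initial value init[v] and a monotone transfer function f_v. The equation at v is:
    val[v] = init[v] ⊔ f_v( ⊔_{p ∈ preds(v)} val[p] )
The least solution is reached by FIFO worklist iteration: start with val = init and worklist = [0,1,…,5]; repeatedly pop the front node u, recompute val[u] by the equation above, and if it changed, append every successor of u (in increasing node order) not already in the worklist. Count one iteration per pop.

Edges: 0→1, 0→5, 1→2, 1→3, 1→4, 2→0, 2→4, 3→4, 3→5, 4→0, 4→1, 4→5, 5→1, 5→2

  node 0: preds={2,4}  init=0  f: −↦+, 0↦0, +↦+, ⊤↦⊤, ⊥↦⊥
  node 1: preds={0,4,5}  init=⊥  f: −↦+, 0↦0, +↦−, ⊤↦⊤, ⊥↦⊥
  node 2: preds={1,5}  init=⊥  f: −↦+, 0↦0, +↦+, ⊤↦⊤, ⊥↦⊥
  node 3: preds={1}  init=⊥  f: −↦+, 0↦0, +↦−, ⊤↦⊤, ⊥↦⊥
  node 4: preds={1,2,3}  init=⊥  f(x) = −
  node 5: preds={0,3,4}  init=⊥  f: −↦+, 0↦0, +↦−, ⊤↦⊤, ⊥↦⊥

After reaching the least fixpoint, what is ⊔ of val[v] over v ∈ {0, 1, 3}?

Worklist (14 pops):
  #1 pop 0: in=⊥ → 0 (no change)
  #2 pop 1: in=0 → 0 (was ⊥); enqueue []
  #3 pop 2: in=0 → 0 (was ⊥); enqueue [0]
  #4 pop 3: in=0 → 0 (was ⊥); enqueue []
  #5 pop 4: in=0 → − (was ⊥); enqueue [1]
  #6 pop 5: in=⊤ → ⊤ (was ⊥); enqueue [2]
  #7 pop 0: in=⊤ → ⊤ (was 0); enqueue [5]
  #8 pop 1: in=⊤ → ⊤ (was 0); enqueue [3,4]
  #9 pop 2: in=⊤ → ⊤ (was 0); enqueue [0]
  #10 pop 5: in=⊤ → ⊤ (no change)
  #11 pop 3: in=⊤ → ⊤ (was 0); enqueue [5]
  #12 pop 4: in=⊤ → − (no change)
  #13 pop 0: in=⊤ → ⊤ (no change)
  #14 pop 5: in=⊤ → ⊤ (no change)

Fixpoint:
  val[0] = ⊤
  val[1] = ⊤
  val[2] = ⊤
  val[3] = ⊤
  val[4] = −
  val[5] = ⊤

⊤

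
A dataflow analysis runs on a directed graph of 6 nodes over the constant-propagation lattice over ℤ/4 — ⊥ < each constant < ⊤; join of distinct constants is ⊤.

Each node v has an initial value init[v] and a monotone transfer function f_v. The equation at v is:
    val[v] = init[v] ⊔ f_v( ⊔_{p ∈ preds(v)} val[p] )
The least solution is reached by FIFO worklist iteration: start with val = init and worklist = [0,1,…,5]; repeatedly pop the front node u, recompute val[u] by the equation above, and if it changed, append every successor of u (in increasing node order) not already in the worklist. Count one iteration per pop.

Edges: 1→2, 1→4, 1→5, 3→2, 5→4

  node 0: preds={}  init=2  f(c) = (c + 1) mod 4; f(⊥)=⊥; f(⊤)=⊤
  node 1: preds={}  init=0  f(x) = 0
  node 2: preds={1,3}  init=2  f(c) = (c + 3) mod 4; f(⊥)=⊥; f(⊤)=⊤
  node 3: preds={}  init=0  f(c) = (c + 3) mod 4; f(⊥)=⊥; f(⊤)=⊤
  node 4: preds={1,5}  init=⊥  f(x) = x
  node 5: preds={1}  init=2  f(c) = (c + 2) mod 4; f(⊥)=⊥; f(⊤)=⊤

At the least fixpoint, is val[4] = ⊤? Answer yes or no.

yes

Trace (6 dequeues):
  [1] u=0 | in ⊥ | out 2 | ==
  [2] u=1 | in ⊥ | out 0 | ==
  [3] u=2 | in 0 | out ⊤ | prev 2 | push {}
  [4] u=3 | in ⊥ | out 0 | ==
  [5] u=4 | in ⊤ | out ⊤ | prev ⊥ | push {}
  [6] u=5 | in 0 | out 2 | ==

Converged values:
  [0] 2
  [1] 0
  [2] ⊤
  [3] 0
  [4] ⊤
  [5] 2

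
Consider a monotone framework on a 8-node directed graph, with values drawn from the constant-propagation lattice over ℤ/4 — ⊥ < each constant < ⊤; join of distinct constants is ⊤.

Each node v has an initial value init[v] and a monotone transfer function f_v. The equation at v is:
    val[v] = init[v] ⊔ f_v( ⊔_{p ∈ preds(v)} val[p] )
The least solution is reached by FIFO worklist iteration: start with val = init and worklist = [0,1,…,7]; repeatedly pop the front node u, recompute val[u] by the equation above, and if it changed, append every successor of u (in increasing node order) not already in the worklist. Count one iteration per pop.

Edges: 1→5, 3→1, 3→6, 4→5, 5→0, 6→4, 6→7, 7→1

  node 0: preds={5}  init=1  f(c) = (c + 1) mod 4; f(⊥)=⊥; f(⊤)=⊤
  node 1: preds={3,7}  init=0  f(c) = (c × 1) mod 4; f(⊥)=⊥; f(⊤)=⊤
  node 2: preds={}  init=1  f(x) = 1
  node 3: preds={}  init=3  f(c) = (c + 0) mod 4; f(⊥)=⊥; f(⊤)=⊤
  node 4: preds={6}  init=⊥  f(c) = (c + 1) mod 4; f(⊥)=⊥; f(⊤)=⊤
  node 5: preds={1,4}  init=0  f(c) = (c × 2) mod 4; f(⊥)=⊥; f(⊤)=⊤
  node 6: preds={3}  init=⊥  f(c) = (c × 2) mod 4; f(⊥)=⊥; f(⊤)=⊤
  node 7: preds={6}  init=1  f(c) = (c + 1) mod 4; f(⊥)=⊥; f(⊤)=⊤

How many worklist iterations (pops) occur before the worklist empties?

Trace (12 dequeues):
  [1] u=0 | in 0 | out 1 | ==
  [2] u=1 | in ⊤ | out ⊤ | prev 0 | push {}
  [3] u=2 | in ⊥ | out 1 | ==
  [4] u=3 | in ⊥ | out 3 | ==
  [5] u=4 | in ⊥ | out ⊥ | ==
  [6] u=5 | in ⊤ | out ⊤ | prev 0 | push {0}
  [7] u=6 | in 3 | out 2 | prev ⊥ | push {4}
  [8] u=7 | in 2 | out ⊤ | prev 1 | push {1}
  [9] u=0 | in ⊤ | out ⊤ | prev 1 | push {}
  [10] u=4 | in 2 | out 3 | prev ⊥ | push {5}
  [11] u=1 | in ⊤ | out ⊤ | ==
  [12] u=5 | in ⊤ | out ⊤ | ==

Converged values:
  [0] ⊤
  [1] ⊤
  [2] 1
  [3] 3
  [4] 3
  [5] ⊤
  [6] 2
  [7] ⊤

12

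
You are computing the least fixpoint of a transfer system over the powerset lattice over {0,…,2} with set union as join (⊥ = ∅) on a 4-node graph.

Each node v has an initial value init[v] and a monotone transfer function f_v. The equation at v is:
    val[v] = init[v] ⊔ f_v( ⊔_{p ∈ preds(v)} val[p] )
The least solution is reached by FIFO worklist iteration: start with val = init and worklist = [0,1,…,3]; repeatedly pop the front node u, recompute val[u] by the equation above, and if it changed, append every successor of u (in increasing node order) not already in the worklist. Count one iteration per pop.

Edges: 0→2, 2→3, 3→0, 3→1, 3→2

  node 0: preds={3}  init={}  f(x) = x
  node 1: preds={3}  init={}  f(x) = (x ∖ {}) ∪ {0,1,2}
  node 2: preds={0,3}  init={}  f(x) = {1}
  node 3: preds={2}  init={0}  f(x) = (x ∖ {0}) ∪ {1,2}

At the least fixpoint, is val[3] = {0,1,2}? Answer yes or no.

yes

Worklist (7 pops):
  #1 pop 0: in={0} → {0} (was {}); enqueue []
  #2 pop 1: in={0} → {0,1,2} (was {}); enqueue []
  #3 pop 2: in={0} → {1} (was {}); enqueue []
  #4 pop 3: in={1} → {0,1,2} (was {0}); enqueue [0,1,2]
  #5 pop 0: in={0,1,2} → {0,1,2} (was {0}); enqueue []
  #6 pop 1: in={0,1,2} → {0,1,2} (no change)
  #7 pop 2: in={0,1,2} → {1} (no change)

Fixpoint:
  val[0] = {0,1,2}
  val[1] = {0,1,2}
  val[2] = {1}
  val[3] = {0,1,2}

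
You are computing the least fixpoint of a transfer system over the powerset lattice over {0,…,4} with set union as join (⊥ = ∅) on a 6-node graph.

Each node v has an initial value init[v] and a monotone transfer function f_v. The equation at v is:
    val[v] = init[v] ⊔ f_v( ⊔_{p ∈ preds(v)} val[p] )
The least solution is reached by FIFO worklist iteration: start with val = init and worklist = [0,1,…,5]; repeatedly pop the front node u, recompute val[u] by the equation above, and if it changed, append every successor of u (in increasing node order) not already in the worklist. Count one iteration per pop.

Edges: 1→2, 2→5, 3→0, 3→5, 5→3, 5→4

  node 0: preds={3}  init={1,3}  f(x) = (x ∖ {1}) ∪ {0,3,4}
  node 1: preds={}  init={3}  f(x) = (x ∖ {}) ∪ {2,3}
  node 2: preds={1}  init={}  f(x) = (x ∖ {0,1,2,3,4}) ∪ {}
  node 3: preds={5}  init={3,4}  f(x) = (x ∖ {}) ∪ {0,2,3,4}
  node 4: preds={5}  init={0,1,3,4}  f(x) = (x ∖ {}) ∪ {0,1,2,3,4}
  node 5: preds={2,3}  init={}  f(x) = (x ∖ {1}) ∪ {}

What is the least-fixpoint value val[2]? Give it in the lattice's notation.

{}

Worklist (9 pops):
  #1 pop 0: in={3,4} → {0,1,3,4} (was {1,3}); enqueue []
  #2 pop 1: in={} → {2,3} (was {3}); enqueue []
  #3 pop 2: in={2,3} → {} (no change)
  #4 pop 3: in={} → {0,2,3,4} (was {3,4}); enqueue [0]
  #5 pop 4: in={} → {0,1,2,3,4} (was {0,1,3,4}); enqueue []
  #6 pop 5: in={0,2,3,4} → {0,2,3,4} (was {}); enqueue [3,4]
  #7 pop 0: in={0,2,3,4} → {0,1,2,3,4} (was {0,1,3,4}); enqueue []
  #8 pop 3: in={0,2,3,4} → {0,2,3,4} (no change)
  #9 pop 4: in={0,2,3,4} → {0,1,2,3,4} (no change)

Fixpoint:
  val[0] = {0,1,2,3,4}
  val[1] = {2,3}
  val[2] = {}
  val[3] = {0,2,3,4}
  val[4] = {0,1,2,3,4}
  val[5] = {0,2,3,4}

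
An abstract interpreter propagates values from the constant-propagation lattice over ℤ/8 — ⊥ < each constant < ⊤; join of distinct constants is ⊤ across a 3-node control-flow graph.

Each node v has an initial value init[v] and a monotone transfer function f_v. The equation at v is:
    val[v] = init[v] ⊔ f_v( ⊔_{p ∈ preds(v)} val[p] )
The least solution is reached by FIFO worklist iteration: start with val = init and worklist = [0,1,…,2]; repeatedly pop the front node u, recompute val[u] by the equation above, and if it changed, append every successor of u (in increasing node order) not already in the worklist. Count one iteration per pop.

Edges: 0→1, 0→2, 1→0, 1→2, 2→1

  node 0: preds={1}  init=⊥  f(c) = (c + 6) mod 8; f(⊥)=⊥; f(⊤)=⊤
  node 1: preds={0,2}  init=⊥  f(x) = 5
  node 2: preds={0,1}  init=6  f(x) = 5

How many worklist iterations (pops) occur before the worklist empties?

Trace (6 dequeues):
  [1] u=0 | in ⊥ | out ⊥ | ==
  [2] u=1 | in 6 | out 5 | prev ⊥ | push {0}
  [3] u=2 | in 5 | out ⊤ | prev 6 | push {1}
  [4] u=0 | in 5 | out 3 | prev ⊥ | push {2}
  [5] u=1 | in ⊤ | out 5 | ==
  [6] u=2 | in ⊤ | out ⊤ | ==

Converged values:
  [0] 3
  [1] 5
  [2] ⊤

6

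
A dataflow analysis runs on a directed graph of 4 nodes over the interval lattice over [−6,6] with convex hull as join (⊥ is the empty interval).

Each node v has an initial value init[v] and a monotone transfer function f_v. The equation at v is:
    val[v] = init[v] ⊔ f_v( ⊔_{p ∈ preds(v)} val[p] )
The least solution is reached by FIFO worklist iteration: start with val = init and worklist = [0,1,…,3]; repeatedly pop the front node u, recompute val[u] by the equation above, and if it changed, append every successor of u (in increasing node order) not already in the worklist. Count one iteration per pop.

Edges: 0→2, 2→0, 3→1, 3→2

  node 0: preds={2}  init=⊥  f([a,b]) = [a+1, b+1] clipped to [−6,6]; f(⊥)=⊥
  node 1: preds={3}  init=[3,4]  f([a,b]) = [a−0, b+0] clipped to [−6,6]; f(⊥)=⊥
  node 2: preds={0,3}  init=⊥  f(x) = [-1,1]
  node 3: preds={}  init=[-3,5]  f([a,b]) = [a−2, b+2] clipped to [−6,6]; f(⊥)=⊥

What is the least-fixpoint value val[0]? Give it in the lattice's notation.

Worklist (6 pops):
  #1 pop 0: in=⊥ → ⊥ (no change)
  #2 pop 1: in=[-3,5] → [-3,5] (was [3,4]); enqueue []
  #3 pop 2: in=[-3,5] → [-1,1] (was ⊥); enqueue [0]
  #4 pop 3: in=⊥ → [-3,5] (no change)
  #5 pop 0: in=[-1,1] → [0,2] (was ⊥); enqueue [2]
  #6 pop 2: in=[-3,5] → [-1,1] (no change)

Fixpoint:
  val[0] = [0,2]
  val[1] = [-3,5]
  val[2] = [-1,1]
  val[3] = [-3,5]

[0,2]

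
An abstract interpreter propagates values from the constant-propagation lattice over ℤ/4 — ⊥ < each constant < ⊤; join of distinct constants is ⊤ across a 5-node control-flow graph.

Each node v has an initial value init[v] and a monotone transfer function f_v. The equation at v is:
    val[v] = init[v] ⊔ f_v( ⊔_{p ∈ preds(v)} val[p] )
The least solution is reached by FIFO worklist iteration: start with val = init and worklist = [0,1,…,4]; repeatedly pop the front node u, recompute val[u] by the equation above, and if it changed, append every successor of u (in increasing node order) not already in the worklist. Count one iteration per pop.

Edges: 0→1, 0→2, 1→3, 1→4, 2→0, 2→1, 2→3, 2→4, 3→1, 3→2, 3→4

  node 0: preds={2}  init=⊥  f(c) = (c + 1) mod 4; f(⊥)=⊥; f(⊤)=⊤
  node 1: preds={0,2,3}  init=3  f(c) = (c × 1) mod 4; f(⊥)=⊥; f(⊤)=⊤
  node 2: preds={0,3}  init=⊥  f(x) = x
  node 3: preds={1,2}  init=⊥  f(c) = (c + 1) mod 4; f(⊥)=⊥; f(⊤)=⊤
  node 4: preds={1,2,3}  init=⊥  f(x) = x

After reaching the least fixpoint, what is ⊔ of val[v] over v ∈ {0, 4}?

⊤

Iteration log — 17 steps:
  step 1. node 0  ⊔preds=⊥  new=⊥  stable
  step 2. node 1  ⊔preds=⊥  new=3  stable
  step 3. node 2  ⊔preds=⊥  new=⊥  stable
  step 4. node 3  ⊔preds=3  new=0  old=⊥  +wl: 1,2
  step 5. node 4  ⊔preds=⊤  new=⊤  old=⊥  +wl: 
  step 6. node 1  ⊔preds=0  new=⊤  old=3  +wl: 3,4
  step 7. node 2  ⊔preds=0  new=0  old=⊥  +wl: 0,1
  step 8. node 3  ⊔preds=⊤  new=⊤  old=0  +wl: 2
  step 9. node 4  ⊔preds=⊤  new=⊤  stable
  step 10. node 0  ⊔preds=0  new=1  old=⊥  +wl: 
  step 11. node 1  ⊔preds=⊤  new=⊤  stable
  step 12. node 2  ⊔preds=⊤  new=⊤  old=0  +wl: 0,1,3,4
  step 13. node 0  ⊔preds=⊤  new=⊤  old=1  +wl: 2
  step 14. node 1  ⊔preds=⊤  new=⊤  stable
  step 15. node 3  ⊔preds=⊤  new=⊤  stable
  step 16. node 4  ⊔preds=⊤  new=⊤  stable
  step 17. node 2  ⊔preds=⊤  new=⊤  stable

Least fixpoint reached:
  node 0: ⊤
  node 1: ⊤
  node 2: ⊤
  node 3: ⊤
  node 4: ⊤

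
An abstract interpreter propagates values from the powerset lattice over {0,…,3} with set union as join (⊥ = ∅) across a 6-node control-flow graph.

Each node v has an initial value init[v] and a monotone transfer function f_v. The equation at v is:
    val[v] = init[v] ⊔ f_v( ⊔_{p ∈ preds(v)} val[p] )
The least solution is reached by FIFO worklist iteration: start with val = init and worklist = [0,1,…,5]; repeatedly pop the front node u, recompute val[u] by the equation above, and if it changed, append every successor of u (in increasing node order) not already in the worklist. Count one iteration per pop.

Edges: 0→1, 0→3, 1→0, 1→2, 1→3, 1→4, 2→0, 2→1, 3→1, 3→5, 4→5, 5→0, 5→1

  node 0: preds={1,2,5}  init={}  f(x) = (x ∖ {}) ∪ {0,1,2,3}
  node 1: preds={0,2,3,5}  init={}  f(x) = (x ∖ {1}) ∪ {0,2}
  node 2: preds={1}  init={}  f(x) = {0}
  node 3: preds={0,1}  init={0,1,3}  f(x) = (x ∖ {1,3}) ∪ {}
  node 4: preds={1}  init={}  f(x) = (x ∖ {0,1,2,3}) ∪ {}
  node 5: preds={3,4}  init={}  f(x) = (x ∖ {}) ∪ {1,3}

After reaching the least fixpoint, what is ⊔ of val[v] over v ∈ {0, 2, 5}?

Trace (8 dequeues):
  [1] u=0 | in {} | out {0,1,2,3} | prev {} | push {}
  [2] u=1 | in {0,1,2,3} | out {0,2,3} | prev {} | push {0}
  [3] u=2 | in {0,2,3} | out {0} | prev {} | push {1}
  [4] u=3 | in {0,1,2,3} | out {0,1,2,3} | prev {0,1,3} | push {}
  [5] u=4 | in {0,2,3} | out {} | ==
  [6] u=5 | in {0,1,2,3} | out {0,1,2,3} | prev {} | push {}
  [7] u=0 | in {0,1,2,3} | out {0,1,2,3} | ==
  [8] u=1 | in {0,1,2,3} | out {0,2,3} | ==

Converged values:
  [0] {0,1,2,3}
  [1] {0,2,3}
  [2] {0}
  [3] {0,1,2,3}
  [4] {}
  [5] {0,1,2,3}

{0,1,2,3}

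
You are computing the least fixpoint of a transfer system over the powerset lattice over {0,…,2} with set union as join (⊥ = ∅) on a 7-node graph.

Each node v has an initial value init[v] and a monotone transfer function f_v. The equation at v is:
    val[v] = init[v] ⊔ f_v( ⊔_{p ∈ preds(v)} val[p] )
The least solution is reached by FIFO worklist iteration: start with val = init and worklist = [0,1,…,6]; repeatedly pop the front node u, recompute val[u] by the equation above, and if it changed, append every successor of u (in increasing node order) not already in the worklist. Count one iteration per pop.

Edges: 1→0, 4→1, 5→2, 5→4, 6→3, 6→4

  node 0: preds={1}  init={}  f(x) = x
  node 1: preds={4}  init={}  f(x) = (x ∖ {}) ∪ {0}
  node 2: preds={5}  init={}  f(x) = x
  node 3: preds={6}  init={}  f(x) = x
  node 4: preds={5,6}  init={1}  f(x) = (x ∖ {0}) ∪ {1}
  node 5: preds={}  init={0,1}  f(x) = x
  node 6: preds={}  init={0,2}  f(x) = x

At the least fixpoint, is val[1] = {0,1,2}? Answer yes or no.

yes

Worklist (10 pops):
  #1 pop 0: in={} → {} (no change)
  #2 pop 1: in={1} → {0,1} (was {}); enqueue [0]
  #3 pop 2: in={0,1} → {0,1} (was {}); enqueue []
  #4 pop 3: in={0,2} → {0,2} (was {}); enqueue []
  #5 pop 4: in={0,1,2} → {1,2} (was {1}); enqueue [1]
  #6 pop 5: in={} → {0,1} (no change)
  #7 pop 6: in={} → {0,2} (no change)
  #8 pop 0: in={0,1} → {0,1} (was {}); enqueue []
  #9 pop 1: in={1,2} → {0,1,2} (was {0,1}); enqueue [0]
  #10 pop 0: in={0,1,2} → {0,1,2} (was {0,1}); enqueue []

Fixpoint:
  val[0] = {0,1,2}
  val[1] = {0,1,2}
  val[2] = {0,1}
  val[3] = {0,2}
  val[4] = {1,2}
  val[5] = {0,1}
  val[6] = {0,2}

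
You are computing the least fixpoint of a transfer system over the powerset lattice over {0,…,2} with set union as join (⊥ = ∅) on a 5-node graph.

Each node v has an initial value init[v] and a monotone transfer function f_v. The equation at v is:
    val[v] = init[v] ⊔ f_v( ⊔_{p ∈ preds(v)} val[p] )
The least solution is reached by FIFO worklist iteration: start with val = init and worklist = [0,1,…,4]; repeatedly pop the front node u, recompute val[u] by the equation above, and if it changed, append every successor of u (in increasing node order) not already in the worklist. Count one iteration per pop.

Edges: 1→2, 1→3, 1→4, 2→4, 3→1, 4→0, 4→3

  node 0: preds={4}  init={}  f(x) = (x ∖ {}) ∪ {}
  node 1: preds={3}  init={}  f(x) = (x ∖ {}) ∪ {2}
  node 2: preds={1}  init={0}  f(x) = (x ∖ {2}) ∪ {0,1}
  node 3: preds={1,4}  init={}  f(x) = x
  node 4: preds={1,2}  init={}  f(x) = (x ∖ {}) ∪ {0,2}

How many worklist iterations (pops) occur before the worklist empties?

12

Trace (12 dequeues):
  [1] u=0 | in {} | out {} | ==
  [2] u=1 | in {} | out {2} | prev {} | push {}
  [3] u=2 | in {2} | out {0,1} | prev {0} | push {}
  [4] u=3 | in {2} | out {2} | prev {} | push {1}
  [5] u=4 | in {0,1,2} | out {0,1,2} | prev {} | push {0,3}
  [6] u=1 | in {2} | out {2} | ==
  [7] u=0 | in {0,1,2} | out {0,1,2} | prev {} | push {}
  [8] u=3 | in {0,1,2} | out {0,1,2} | prev {2} | push {1}
  [9] u=1 | in {0,1,2} | out {0,1,2} | prev {2} | push {2,3,4}
  [10] u=2 | in {0,1,2} | out {0,1} | ==
  [11] u=3 | in {0,1,2} | out {0,1,2} | ==
  [12] u=4 | in {0,1,2} | out {0,1,2} | ==

Converged values:
  [0] {0,1,2}
  [1] {0,1,2}
  [2] {0,1}
  [3] {0,1,2}
  [4] {0,1,2}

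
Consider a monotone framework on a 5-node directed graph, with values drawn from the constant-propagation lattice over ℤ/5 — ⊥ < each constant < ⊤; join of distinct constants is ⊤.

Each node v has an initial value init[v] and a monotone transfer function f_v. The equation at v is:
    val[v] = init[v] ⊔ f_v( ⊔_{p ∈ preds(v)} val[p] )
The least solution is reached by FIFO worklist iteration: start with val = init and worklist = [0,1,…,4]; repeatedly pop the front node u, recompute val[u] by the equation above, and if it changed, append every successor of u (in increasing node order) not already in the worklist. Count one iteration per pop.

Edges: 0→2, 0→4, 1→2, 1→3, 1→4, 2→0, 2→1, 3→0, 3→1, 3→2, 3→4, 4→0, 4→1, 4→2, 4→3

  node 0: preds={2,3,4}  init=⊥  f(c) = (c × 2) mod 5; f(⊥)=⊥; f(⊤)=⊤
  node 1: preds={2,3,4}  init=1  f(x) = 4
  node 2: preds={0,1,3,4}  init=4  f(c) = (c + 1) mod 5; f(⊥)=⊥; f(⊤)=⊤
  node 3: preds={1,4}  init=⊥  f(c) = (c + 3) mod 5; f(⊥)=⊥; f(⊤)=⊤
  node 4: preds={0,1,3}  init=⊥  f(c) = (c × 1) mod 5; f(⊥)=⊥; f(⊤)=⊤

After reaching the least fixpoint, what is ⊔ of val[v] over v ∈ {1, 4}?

⊤

Worklist (10 pops):
  #1 pop 0: in=4 → 3 (was ⊥); enqueue []
  #2 pop 1: in=4 → ⊤ (was 1); enqueue []
  #3 pop 2: in=⊤ → ⊤ (was 4); enqueue [0,1]
  #4 pop 3: in=⊤ → ⊤ (was ⊥); enqueue [2]
  #5 pop 4: in=⊤ → ⊤ (was ⊥); enqueue [3]
  #6 pop 0: in=⊤ → ⊤ (was 3); enqueue [4]
  #7 pop 1: in=⊤ → ⊤ (no change)
  #8 pop 2: in=⊤ → ⊤ (no change)
  #9 pop 3: in=⊤ → ⊤ (no change)
  #10 pop 4: in=⊤ → ⊤ (no change)

Fixpoint:
  val[0] = ⊤
  val[1] = ⊤
  val[2] = ⊤
  val[3] = ⊤
  val[4] = ⊤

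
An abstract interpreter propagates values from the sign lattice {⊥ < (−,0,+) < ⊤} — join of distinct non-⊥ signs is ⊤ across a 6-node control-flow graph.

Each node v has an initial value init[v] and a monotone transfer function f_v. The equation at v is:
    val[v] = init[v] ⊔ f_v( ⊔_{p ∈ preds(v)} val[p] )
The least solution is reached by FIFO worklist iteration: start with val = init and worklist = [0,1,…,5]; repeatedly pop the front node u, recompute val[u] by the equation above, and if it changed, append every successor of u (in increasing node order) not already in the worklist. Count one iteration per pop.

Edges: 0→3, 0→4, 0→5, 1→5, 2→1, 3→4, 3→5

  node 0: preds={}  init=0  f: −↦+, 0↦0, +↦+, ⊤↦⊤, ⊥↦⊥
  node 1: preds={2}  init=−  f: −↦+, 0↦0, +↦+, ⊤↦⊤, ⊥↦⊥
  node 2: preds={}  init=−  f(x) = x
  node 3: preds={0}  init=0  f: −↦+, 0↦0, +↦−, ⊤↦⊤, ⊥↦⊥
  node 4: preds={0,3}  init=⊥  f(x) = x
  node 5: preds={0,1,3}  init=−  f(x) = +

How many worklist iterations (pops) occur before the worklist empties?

Worklist (6 pops):
  #1 pop 0: in=⊥ → 0 (no change)
  #2 pop 1: in=− → ⊤ (was −); enqueue []
  #3 pop 2: in=⊥ → − (no change)
  #4 pop 3: in=0 → 0 (no change)
  #5 pop 4: in=0 → 0 (was ⊥); enqueue []
  #6 pop 5: in=⊤ → ⊤ (was −); enqueue []

Fixpoint:
  val[0] = 0
  val[1] = ⊤
  val[2] = −
  val[3] = 0
  val[4] = 0
  val[5] = ⊤

6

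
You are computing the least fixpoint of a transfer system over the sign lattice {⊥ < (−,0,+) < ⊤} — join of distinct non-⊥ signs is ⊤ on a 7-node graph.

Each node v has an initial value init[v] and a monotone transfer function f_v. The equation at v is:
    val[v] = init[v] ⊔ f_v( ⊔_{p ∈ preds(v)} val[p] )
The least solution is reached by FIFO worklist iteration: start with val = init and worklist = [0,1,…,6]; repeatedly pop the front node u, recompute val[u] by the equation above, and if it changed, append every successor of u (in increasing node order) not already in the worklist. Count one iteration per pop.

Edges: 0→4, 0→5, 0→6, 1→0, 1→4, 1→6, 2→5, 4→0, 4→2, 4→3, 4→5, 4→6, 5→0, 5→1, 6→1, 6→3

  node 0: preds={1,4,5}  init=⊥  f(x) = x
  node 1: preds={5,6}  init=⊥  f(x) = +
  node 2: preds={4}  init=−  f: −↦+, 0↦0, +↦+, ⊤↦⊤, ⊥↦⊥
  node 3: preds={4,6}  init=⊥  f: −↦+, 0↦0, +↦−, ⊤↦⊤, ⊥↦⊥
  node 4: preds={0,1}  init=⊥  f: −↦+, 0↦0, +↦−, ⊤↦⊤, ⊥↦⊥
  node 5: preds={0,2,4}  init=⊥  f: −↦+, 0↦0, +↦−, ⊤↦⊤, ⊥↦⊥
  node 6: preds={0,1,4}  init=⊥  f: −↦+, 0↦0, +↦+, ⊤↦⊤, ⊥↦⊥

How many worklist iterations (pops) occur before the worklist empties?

18

Trace (18 dequeues):
  [1] u=0 | in ⊥ | out ⊥ | ==
  [2] u=1 | in ⊥ | out + | prev ⊥ | push {0}
  [3] u=2 | in ⊥ | out − | ==
  [4] u=3 | in ⊥ | out ⊥ | ==
  [5] u=4 | in + | out − | prev ⊥ | push {2,3}
  [6] u=5 | in − | out + | prev ⊥ | push {1}
  [7] u=6 | in ⊤ | out ⊤ | prev ⊥ | push {}
  [8] u=0 | in ⊤ | out ⊤ | prev ⊥ | push {4,5,6}
  [9] u=2 | in − | out ⊤ | prev − | push {}
  [10] u=3 | in ⊤ | out ⊤ | prev ⊥ | push {}
  [11] u=1 | in ⊤ | out + | ==
  [12] u=4 | in ⊤ | out ⊤ | prev − | push {0,2,3}
  [13] u=5 | in ⊤ | out ⊤ | prev + | push {1}
  [14] u=6 | in ⊤ | out ⊤ | ==
  [15] u=0 | in ⊤ | out ⊤ | ==
  [16] u=2 | in ⊤ | out ⊤ | ==
  [17] u=3 | in ⊤ | out ⊤ | ==
  [18] u=1 | in ⊤ | out + | ==

Converged values:
  [0] ⊤
  [1] +
  [2] ⊤
  [3] ⊤
  [4] ⊤
  [5] ⊤
  [6] ⊤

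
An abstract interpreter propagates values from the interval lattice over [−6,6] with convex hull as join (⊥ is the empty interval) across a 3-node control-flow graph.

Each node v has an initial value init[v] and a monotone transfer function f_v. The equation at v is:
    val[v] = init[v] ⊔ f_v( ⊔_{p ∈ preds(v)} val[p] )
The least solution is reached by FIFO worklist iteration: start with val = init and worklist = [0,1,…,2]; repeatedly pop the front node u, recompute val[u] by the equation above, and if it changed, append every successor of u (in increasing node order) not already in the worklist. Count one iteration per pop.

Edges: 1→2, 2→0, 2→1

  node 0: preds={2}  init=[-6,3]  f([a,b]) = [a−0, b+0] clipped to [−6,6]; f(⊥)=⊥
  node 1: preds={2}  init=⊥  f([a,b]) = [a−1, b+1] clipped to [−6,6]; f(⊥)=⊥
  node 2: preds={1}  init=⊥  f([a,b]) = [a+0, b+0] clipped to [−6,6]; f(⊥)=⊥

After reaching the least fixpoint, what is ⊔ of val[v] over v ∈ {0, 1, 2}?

[-6,3]

Trace (3 dequeues):
  [1] u=0 | in ⊥ | out [-6,3] | ==
  [2] u=1 | in ⊥ | out ⊥ | ==
  [3] u=2 | in ⊥ | out ⊥ | ==

Converged values:
  [0] [-6,3]
  [1] ⊥
  [2] ⊥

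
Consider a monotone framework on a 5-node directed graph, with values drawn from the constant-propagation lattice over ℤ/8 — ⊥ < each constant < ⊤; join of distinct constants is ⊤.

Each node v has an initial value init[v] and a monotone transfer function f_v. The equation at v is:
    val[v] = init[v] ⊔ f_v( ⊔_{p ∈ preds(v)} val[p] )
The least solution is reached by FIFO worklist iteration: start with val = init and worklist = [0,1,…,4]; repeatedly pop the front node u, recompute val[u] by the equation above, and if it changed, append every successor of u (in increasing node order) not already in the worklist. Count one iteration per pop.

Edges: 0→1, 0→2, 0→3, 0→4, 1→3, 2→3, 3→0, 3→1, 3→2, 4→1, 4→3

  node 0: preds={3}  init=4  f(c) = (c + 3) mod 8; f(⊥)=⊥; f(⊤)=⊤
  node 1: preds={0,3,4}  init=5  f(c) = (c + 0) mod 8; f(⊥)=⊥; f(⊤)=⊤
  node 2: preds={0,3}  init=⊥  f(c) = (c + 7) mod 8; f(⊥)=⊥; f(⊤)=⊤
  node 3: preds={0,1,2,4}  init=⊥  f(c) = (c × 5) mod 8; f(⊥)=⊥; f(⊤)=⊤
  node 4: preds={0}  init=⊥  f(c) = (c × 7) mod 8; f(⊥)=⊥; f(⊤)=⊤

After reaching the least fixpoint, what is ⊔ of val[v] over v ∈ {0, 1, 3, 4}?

⊤

Trace (12 dequeues):
  [1] u=0 | in ⊥ | out 4 | ==
  [2] u=1 | in 4 | out ⊤ | prev 5 | push {}
  [3] u=2 | in 4 | out 3 | prev ⊥ | push {}
  [4] u=3 | in ⊤ | out ⊤ | prev ⊥ | push {0,1,2}
  [5] u=4 | in 4 | out 4 | prev ⊥ | push {3}
  [6] u=0 | in ⊤ | out ⊤ | prev 4 | push {4}
  [7] u=1 | in ⊤ | out ⊤ | ==
  [8] u=2 | in ⊤ | out ⊤ | prev 3 | push {}
  [9] u=3 | in ⊤ | out ⊤ | ==
  [10] u=4 | in ⊤ | out ⊤ | prev 4 | push {1,3}
  [11] u=1 | in ⊤ | out ⊤ | ==
  [12] u=3 | in ⊤ | out ⊤ | ==

Converged values:
  [0] ⊤
  [1] ⊤
  [2] ⊤
  [3] ⊤
  [4] ⊤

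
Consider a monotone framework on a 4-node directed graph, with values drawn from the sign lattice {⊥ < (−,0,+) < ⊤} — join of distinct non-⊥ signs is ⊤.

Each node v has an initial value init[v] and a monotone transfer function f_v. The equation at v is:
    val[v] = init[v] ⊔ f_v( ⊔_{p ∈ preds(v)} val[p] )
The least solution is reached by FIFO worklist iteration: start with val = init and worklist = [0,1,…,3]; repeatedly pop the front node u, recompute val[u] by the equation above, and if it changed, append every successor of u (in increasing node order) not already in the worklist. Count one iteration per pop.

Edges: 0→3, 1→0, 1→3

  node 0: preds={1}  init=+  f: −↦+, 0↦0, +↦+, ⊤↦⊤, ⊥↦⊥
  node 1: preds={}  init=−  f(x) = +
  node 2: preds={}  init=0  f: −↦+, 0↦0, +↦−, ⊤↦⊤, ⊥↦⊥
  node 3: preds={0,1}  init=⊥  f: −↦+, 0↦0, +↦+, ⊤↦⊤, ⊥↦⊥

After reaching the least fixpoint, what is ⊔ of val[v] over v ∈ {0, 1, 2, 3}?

⊤

Worklist (6 pops):
  #1 pop 0: in=− → + (no change)
  #2 pop 1: in=⊥ → ⊤ (was −); enqueue [0]
  #3 pop 2: in=⊥ → 0 (no change)
  #4 pop 3: in=⊤ → ⊤ (was ⊥); enqueue []
  #5 pop 0: in=⊤ → ⊤ (was +); enqueue [3]
  #6 pop 3: in=⊤ → ⊤ (no change)

Fixpoint:
  val[0] = ⊤
  val[1] = ⊤
  val[2] = 0
  val[3] = ⊤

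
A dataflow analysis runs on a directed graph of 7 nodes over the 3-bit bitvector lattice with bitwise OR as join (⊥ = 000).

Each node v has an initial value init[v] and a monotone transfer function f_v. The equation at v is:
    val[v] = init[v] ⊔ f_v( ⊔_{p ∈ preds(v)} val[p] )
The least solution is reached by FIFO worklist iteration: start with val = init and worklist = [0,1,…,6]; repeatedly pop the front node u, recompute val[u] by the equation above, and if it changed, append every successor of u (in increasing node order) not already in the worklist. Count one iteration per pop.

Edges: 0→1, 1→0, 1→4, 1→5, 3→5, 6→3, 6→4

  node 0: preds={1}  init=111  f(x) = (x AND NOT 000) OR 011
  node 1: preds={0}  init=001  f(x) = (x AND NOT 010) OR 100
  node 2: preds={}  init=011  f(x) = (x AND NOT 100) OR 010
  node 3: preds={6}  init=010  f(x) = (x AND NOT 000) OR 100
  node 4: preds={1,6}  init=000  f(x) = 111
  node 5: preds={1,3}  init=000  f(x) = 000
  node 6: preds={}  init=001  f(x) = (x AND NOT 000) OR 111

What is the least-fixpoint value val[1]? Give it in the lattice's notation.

101

Iteration log — 10 steps:
  step 1. node 0  ⊔preds=001  new=111  stable
  step 2. node 1  ⊔preds=111  new=101  old=001  +wl: 0
  step 3. node 2  ⊔preds=000  new=011  stable
  step 4. node 3  ⊔preds=001  new=111  old=010  +wl: 
  step 5. node 4  ⊔preds=101  new=111  old=000  +wl: 
  step 6. node 5  ⊔preds=111  new=000  stable
  step 7. node 6  ⊔preds=000  new=111  old=001  +wl: 3,4
  step 8. node 0  ⊔preds=101  new=111  stable
  step 9. node 3  ⊔preds=111  new=111  stable
  step 10. node 4  ⊔preds=111  new=111  stable

Least fixpoint reached:
  node 0: 111
  node 1: 101
  node 2: 011
  node 3: 111
  node 4: 111
  node 5: 000
  node 6: 111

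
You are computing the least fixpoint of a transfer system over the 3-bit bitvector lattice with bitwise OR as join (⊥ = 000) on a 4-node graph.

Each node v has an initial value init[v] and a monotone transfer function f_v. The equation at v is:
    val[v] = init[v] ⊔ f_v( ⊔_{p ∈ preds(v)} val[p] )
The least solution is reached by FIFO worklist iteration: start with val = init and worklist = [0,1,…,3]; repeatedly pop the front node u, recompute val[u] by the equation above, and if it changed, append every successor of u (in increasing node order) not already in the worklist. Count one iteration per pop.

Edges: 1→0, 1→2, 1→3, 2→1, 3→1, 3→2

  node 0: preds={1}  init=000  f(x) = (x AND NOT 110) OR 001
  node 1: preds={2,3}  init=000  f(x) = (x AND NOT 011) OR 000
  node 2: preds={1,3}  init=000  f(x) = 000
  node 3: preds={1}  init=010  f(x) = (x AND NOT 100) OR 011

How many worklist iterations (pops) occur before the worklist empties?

Worklist (6 pops):
  #1 pop 0: in=000 → 001 (was 000); enqueue []
  #2 pop 1: in=010 → 000 (no change)
  #3 pop 2: in=010 → 000 (no change)
  #4 pop 3: in=000 → 011 (was 010); enqueue [1,2]
  #5 pop 1: in=011 → 000 (no change)
  #6 pop 2: in=011 → 000 (no change)

Fixpoint:
  val[0] = 001
  val[1] = 000
  val[2] = 000
  val[3] = 011

6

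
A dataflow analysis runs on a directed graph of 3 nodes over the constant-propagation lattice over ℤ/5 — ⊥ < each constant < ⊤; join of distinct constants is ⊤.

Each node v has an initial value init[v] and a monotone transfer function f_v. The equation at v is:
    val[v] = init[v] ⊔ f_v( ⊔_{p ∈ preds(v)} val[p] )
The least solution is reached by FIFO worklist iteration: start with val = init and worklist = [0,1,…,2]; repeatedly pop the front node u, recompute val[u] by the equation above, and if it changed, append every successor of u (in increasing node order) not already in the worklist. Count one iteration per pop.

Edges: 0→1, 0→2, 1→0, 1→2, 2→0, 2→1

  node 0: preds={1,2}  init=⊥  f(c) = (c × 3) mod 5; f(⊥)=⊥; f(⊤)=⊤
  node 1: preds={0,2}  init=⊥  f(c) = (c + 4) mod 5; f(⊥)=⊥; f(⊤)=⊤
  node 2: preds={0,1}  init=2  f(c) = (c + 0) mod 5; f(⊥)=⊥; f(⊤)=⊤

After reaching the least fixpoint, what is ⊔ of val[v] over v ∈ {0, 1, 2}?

Trace (6 dequeues):
  [1] u=0 | in 2 | out 1 | prev ⊥ | push {}
  [2] u=1 | in ⊤ | out ⊤ | prev ⊥ | push {0}
  [3] u=2 | in ⊤ | out ⊤ | prev 2 | push {1}
  [4] u=0 | in ⊤ | out ⊤ | prev 1 | push {2}
  [5] u=1 | in ⊤ | out ⊤ | ==
  [6] u=2 | in ⊤ | out ⊤ | ==

Converged values:
  [0] ⊤
  [1] ⊤
  [2] ⊤

⊤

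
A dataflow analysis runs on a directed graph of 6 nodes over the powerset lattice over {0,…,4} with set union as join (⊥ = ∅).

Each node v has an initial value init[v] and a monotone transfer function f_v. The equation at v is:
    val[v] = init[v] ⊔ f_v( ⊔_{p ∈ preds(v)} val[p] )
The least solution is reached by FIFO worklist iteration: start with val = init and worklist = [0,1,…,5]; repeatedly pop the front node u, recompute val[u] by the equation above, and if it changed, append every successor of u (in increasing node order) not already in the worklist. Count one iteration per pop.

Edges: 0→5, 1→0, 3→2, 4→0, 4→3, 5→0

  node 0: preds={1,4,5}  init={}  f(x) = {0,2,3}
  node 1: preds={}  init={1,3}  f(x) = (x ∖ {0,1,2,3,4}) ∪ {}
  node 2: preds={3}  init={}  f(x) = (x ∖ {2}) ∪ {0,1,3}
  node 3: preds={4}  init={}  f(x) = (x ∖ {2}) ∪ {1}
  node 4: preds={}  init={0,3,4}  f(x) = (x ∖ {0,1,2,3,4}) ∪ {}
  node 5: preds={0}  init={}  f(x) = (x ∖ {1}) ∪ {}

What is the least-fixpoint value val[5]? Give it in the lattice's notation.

Worklist (8 pops):
  #1 pop 0: in={0,1,3,4} → {0,2,3} (was {}); enqueue []
  #2 pop 1: in={} → {1,3} (no change)
  #3 pop 2: in={} → {0,1,3} (was {}); enqueue []
  #4 pop 3: in={0,3,4} → {0,1,3,4} (was {}); enqueue [2]
  #5 pop 4: in={} → {0,3,4} (no change)
  #6 pop 5: in={0,2,3} → {0,2,3} (was {}); enqueue [0]
  #7 pop 2: in={0,1,3,4} → {0,1,3,4} (was {0,1,3}); enqueue []
  #8 pop 0: in={0,1,2,3,4} → {0,2,3} (no change)

Fixpoint:
  val[0] = {0,2,3}
  val[1] = {1,3}
  val[2] = {0,1,3,4}
  val[3] = {0,1,3,4}
  val[4] = {0,3,4}
  val[5] = {0,2,3}

{0,2,3}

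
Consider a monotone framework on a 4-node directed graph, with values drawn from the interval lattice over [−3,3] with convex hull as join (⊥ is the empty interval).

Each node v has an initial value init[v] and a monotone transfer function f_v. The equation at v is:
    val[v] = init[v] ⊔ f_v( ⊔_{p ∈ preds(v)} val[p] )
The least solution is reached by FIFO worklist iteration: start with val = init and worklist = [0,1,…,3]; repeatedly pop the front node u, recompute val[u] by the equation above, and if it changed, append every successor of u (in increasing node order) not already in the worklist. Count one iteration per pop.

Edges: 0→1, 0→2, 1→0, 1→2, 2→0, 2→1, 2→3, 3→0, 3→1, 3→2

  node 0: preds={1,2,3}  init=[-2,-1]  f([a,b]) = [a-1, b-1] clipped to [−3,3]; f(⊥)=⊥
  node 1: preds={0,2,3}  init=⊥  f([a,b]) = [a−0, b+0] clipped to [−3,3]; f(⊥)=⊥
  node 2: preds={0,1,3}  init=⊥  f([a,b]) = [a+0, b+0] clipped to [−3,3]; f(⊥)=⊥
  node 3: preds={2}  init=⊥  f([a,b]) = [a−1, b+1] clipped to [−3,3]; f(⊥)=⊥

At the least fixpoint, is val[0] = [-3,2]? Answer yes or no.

yes

Iteration log — 28 steps:
  step 1. node 0  ⊔preds=⊥  new=[-2,-1]  stable
  step 2. node 1  ⊔preds=[-2,-1]  new=[-2,-1]  old=⊥  +wl: 0
  step 3. node 2  ⊔preds=[-2,-1]  new=[-2,-1]  old=⊥  +wl: 1
  step 4. node 3  ⊔preds=[-2,-1]  new=[-3,0]  old=⊥  +wl: 2
  step 5. node 0  ⊔preds=[-3,0]  new=[-3,-1]  old=[-2,-1]  +wl: 
  step 6. node 1  ⊔preds=[-3,0]  new=[-3,0]  old=[-2,-1]  +wl: 0
  step 7. node 2  ⊔preds=[-3,0]  new=[-3,0]  old=[-2,-1]  +wl: 1,3
  step 8. node 0  ⊔preds=[-3,0]  new=[-3,-1]  stable
  step 9. node 1  ⊔preds=[-3,0]  new=[-3,0]  stable
  step 10. node 3  ⊔preds=[-3,0]  new=[-3,1]  old=[-3,0]  +wl: 0,1,2
  step 11. node 0  ⊔preds=[-3,1]  new=[-3,0]  old=[-3,-1]  +wl: 
  step 12. node 1  ⊔preds=[-3,1]  new=[-3,1]  old=[-3,0]  +wl: 0
  step 13. node 2  ⊔preds=[-3,1]  new=[-3,1]  old=[-3,0]  +wl: 1,3
  step 14. node 0  ⊔preds=[-3,1]  new=[-3,0]  stable
  step 15. node 1  ⊔preds=[-3,1]  new=[-3,1]  stable
  step 16. node 3  ⊔preds=[-3,1]  new=[-3,2]  old=[-3,1]  +wl: 0,1,2
  step 17. node 0  ⊔preds=[-3,2]  new=[-3,1]  old=[-3,0]  +wl: 
  step 18. node 1  ⊔preds=[-3,2]  new=[-3,2]  old=[-3,1]  +wl: 0
  step 19. node 2  ⊔preds=[-3,2]  new=[-3,2]  old=[-3,1]  +wl: 1,3
  step 20. node 0  ⊔preds=[-3,2]  new=[-3,1]  stable
  step 21. node 1  ⊔preds=[-3,2]  new=[-3,2]  stable
  step 22. node 3  ⊔preds=[-3,2]  new=[-3,3]  old=[-3,2]  +wl: 0,1,2
  step 23. node 0  ⊔preds=[-3,3]  new=[-3,2]  old=[-3,1]  +wl: 
  step 24. node 1  ⊔preds=[-3,3]  new=[-3,3]  old=[-3,2]  +wl: 0
  step 25. node 2  ⊔preds=[-3,3]  new=[-3,3]  old=[-3,2]  +wl: 1,3
  step 26. node 0  ⊔preds=[-3,3]  new=[-3,2]  stable
  step 27. node 1  ⊔preds=[-3,3]  new=[-3,3]  stable
  step 28. node 3  ⊔preds=[-3,3]  new=[-3,3]  stable

Least fixpoint reached:
  node 0: [-3,2]
  node 1: [-3,3]
  node 2: [-3,3]
  node 3: [-3,3]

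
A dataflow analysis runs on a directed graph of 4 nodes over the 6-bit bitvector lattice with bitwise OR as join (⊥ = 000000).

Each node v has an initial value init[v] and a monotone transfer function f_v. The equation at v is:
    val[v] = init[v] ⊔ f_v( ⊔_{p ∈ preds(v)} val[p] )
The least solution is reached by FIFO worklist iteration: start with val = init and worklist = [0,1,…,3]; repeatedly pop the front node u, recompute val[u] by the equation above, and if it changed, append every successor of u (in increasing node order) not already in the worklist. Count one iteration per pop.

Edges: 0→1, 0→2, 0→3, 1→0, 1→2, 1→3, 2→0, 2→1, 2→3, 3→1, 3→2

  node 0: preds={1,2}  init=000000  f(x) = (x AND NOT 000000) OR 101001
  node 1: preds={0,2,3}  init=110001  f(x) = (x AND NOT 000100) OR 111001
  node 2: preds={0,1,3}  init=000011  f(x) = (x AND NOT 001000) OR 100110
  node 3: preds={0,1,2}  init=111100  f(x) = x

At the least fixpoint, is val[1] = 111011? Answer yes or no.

yes

Iteration log — 8 steps:
  step 1. node 0  ⊔preds=110011  new=111011  old=000000  +wl: 
  step 2. node 1  ⊔preds=111111  new=111011  old=110001  +wl: 0
  step 3. node 2  ⊔preds=111111  new=110111  old=000011  +wl: 1
  step 4. node 3  ⊔preds=111111  new=111111  old=111100  +wl: 2
  step 5. node 0  ⊔preds=111111  new=111111  old=111011  +wl: 3
  step 6. node 1  ⊔preds=111111  new=111011  stable
  step 7. node 2  ⊔preds=111111  new=110111  stable
  step 8. node 3  ⊔preds=111111  new=111111  stable

Least fixpoint reached:
  node 0: 111111
  node 1: 111011
  node 2: 110111
  node 3: 111111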